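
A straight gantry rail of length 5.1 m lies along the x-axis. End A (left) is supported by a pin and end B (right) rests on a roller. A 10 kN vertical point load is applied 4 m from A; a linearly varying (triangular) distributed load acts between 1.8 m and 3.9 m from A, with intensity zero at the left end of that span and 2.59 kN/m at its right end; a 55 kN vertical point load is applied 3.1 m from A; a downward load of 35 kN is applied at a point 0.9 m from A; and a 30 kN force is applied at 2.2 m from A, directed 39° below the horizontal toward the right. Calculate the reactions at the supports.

A_x = -23.31 kN, A_y = 64.30 kN, B_y = 57.30 kN

Resultant of the triangular load: ½ × 2.59 × 2.1 = 2.7195 kN, acting at 3.2 m from A (one-third of the span from the peak).
Moments about A: B_y·5.1 − 10·4 − (½·2.59·2.1)·3.2 − 55·3.1 − 35·0.9 − 30·sin39°·2.2 = 0 → B_y = 292.238/5.1 = 57.3016 ≈ 57.30 kN.
ΣF_y = 0: A_y + 57.3016 − 10 − ½·2.59·2.1 − 55 − 35 − 30·sin39° = 0 → A_y = 64.30 kN.
ΣF_x = 0: A_x + 30·cos39° = 0 → A_x = -23.31 kN.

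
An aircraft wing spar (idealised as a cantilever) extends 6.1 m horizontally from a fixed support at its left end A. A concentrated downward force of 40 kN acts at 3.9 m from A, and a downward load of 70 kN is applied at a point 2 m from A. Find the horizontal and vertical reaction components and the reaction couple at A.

ΣF_x = 0: A_x = 0.
ΣF_y = 0: A_y − 40 − 70 = 0 → A_y = 110.0 kN.
ΣM about A: M_A − 40·3.9 − 70·2 = 0 → M_A = 296.0 kN·m.

A_x = 0, A_y = 110.0 kN, M_A = 296.0 kN·m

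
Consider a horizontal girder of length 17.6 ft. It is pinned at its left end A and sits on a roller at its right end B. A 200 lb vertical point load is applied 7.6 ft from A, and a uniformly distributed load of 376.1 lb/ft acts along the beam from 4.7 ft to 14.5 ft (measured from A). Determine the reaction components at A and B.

Resultant of the distributed load: 376.1 × 9.8 = 3685.78 lb at 9.6 ft from A.
ΣM about A: B_y·17.6 − 200·7.6 − (376.1·9.8)·9.6 = 0 → B_y = 36903.488/17.6 = 2096.79 ≈ 2097 lb.
ΣF_y = 0: A_y + 2096.79 − 200 − 376.1·9.8 = 0 → A_y = 1789 lb.
ΣF_x = 0: no horizontal applied forces, so A_x = 0.

A_x = 0, A_y = 1789 lb, B_y = 2097 lb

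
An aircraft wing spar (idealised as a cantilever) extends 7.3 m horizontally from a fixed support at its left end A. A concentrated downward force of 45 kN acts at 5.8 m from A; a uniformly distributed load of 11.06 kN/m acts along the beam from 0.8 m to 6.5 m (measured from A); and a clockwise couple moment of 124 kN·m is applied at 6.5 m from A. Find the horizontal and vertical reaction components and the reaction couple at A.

A_x = 0, A_y = 108.0 kN, M_A = 615.1 kN·m

Resultant of the distributed load: 11.06 × 5.7 = 63.042 kN at 3.65 m from A.
ΣF_x = 0: A_x = 0.
ΣF_y = 0: A_y − 45 − 11.06·5.7 = 0 → A_y = 108.0 kN.
ΣM about A: M_A − 45·5.8 − (11.06·5.7)·3.65 − 124 = 0 → M_A = 615.1 kN·m.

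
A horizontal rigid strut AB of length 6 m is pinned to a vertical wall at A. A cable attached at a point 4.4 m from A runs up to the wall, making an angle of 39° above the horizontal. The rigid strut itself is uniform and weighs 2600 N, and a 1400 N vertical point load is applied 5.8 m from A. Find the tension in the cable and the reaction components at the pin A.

ΣM about A: T·sin39°·4.4 − 2600·3 − 1400·5.8 = 0 → T = 15920/(4.4·0.62932) = 5749.35 ≈ 5749 N.
ΣF_x = 0: A_x − T·cos39° = 0 → A_x = 5749.35 × 0.777146 = 4468 N.
ΣF_y = 0: A_y + T·sin39° − 2600 − 1400 = 0 → A_y = 4000 − 5749.35 × 0.62932 = 381.8 N.

T = 5749 N, A_x = 4468 N, A_y = 381.8 N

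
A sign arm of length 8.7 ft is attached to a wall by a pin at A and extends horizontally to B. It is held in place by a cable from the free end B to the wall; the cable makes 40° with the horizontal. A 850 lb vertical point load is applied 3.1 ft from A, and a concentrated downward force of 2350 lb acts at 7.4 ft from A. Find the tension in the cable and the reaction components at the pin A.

ΣM about A: T·sin40°·8.7 − 850·3.1 − 2350·7.4 = 0 → T = 20025/(8.7·0.642788) = 3580.84 ≈ 3581 lb.
ΣF_x = 0: A_x − T·cos40° = 0 → A_x = 3580.84 × 0.766044 = 2743 lb.
ΣF_y = 0: A_y + T·sin40° − 850 − 2350 = 0 → A_y = 3200 − 3580.84 × 0.642788 = 898.3 lb.

T = 3581 lb, A_x = 2743 lb, A_y = 898.3 lb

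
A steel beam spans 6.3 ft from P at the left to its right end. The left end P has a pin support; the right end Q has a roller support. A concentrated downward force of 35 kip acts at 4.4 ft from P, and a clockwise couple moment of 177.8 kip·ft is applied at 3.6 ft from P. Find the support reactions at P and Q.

Moments about P: Q_y·6.3 − 35·4.4 − 177.8 = 0 → Q_y = 331.8/6.3 = 52.6667 ≈ 52.67 kip.
ΣF_y = 0: P_y + 52.6667 − 35 = 0 → P_y = -17.67 kip.
ΣF_x = 0: no horizontal applied forces, so P_x = 0.

P_x = 0, P_y = -17.67 kip, Q_y = 52.67 kip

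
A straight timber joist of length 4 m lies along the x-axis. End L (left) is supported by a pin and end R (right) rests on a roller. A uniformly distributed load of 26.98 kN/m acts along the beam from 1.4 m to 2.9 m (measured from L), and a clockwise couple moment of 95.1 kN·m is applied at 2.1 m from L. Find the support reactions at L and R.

L_x = 0, L_y = -5.058 kN, R_y = 45.53 kN

Resultant of the distributed load: 26.98 × 1.5 = 40.47 kN at 2.15 m from L.
Moments about L: R_y·4 − (26.98·1.5)·2.15 − 95.1 = 0 → R_y = 182.1105/4 = 45.5276 ≈ 45.53 kN.
ΣF_y = 0: L_y + 45.5276 − 26.98·1.5 = 0 → L_y = -5.058 kN.
ΣF_x = 0: no horizontal applied forces, so L_x = 0.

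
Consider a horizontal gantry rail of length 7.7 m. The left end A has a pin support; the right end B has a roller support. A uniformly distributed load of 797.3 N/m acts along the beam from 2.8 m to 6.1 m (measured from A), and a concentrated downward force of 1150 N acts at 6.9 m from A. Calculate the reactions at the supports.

A_x = 0, A_y = 1230 N, B_y = 2551 N

Resultant of the distributed load: 797.3 × 3.3 = 2631.09 N at 4.45 m from A.
Taking moments about A: B_y·7.7 − (797.3·3.3)·4.45 − 1150·6.9 = 0 → B_y = 19643.3505/7.7 = 2551.08 ≈ 2551 N.
ΣF_y = 0: A_y + 2551.08 − 797.3·3.3 − 1150 = 0 → A_y = 1230 N.
ΣF_x = 0: no horizontal applied forces, so A_x = 0.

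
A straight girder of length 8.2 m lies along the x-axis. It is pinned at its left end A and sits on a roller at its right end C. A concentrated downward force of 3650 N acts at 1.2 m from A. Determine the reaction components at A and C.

Moments about A: C_y·8.2 − 3650·1.2 = 0 → C_y = 4380/8.2 = 534.146 ≈ 534.1 N.
ΣF_y = 0: A_y + 534.146 − 3650 = 0 → A_y = 3116 N.
ΣF_x = 0: no horizontal applied forces, so A_x = 0.

A_x = 0, A_y = 3116 N, C_y = 534.1 N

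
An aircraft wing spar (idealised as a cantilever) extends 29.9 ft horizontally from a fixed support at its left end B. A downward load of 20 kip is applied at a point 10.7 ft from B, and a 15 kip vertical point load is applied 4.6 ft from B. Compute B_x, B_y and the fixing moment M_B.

B_x = 0, B_y = 35.00 kip, M_B = 283.0 kip·ft

ΣF_x = 0: B_x = 0.
ΣF_y = 0: B_y − 20 − 15 = 0 → B_y = 35.00 kip.
ΣM about B: M_B − 20·10.7 − 15·4.6 = 0 → M_B = 283.0 kip·ft.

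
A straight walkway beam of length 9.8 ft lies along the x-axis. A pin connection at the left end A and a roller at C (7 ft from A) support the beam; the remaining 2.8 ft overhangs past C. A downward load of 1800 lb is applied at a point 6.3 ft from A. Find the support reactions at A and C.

A_x = 0, A_y = 180.0 lb, C_y = 1620 lb

Taking moments about A: C_y·7 − 1800·6.3 = 0 → C_y = 11340/7 = 1620 lb.
ΣF_y = 0: A_y + 1620 − 1800 = 0 → A_y = 180.0 lb.
ΣF_x = 0: no horizontal applied forces, so A_x = 0.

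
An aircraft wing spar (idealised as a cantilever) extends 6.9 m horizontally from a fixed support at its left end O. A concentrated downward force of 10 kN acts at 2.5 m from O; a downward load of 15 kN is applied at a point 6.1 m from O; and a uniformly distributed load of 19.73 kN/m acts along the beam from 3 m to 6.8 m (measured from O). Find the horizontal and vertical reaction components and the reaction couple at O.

O_x = 0, O_y = 99.97 kN, M_O = 483.9 kN·m

Resultant of the distributed load: 19.73 × 3.8 = 74.974 kN at 4.9 m from O.
ΣF_x = 0: O_x = 0.
ΣF_y = 0: O_y − 10 − 15 − 19.73·3.8 = 0 → O_y = 99.97 kN.
ΣM about O: M_O − 10·2.5 − 15·6.1 − (19.73·3.8)·4.9 = 0 → M_O = 483.9 kN·m.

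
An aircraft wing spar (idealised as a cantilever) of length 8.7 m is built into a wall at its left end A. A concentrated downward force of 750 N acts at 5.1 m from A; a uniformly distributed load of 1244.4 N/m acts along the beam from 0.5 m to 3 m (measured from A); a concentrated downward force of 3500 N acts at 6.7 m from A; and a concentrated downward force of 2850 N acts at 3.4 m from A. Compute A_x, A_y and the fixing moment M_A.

Resultant of the distributed load: 1244.4 × 2.5 = 3111 N at 1.75 m from A.
ΣF_x = 0: A_x = 0.
ΣF_y = 0: A_y − 750 − 1244.4·2.5 − 3500 − 2850 = 0 → A_y = 10210 N.
ΣM about A: M_A − 750·5.1 − (1244.4·2.5)·1.75 − 3500·6.7 − 2850·3.4 = 0 → M_A = 42410 N·m.

A_x = 0, A_y = 10210 N, M_A = 42410 N·m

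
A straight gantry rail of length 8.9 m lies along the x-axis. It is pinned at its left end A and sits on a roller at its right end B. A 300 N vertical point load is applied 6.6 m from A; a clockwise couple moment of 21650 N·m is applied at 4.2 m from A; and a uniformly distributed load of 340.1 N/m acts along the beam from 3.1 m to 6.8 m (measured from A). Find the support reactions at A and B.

A_x = 0, A_y = -1797 N, B_y = 3355 N

Resultant of the distributed load: 340.1 × 3.7 = 1258.37 N at 4.95 m from A.
ΣM about A: B_y·8.9 − 300·6.6 − 21650 − (340.1·3.7)·4.95 = 0 → B_y = 29858.9315/8.9 = 3354.94 ≈ 3355 N.
ΣF_y = 0: A_y + 3354.94 − 300 − 340.1·3.7 = 0 → A_y = -1797 N.
ΣF_x = 0: no horizontal applied forces, so A_x = 0.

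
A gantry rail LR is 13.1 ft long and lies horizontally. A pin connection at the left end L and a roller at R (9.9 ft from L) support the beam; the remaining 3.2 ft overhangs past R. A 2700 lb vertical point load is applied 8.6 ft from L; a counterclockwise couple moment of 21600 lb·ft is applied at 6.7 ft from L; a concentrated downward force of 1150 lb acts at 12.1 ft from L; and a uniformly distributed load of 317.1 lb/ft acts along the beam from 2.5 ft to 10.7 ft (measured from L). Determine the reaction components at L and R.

Resultant of the distributed load: 317.1 × 8.2 = 2600.22 lb at 6.6 ft from L.
Taking moments about L: R_y·9.9 − 2700·8.6 + 21600 − 1150·12.1 − (317.1·8.2)·6.6 = 0 → R_y = 32696.452/9.9 = 3302.67 ≈ 3303 lb.
ΣF_y = 0: L_y + 3302.67 − 2700 − 1150 − 317.1·8.2 = 0 → L_y = 3148 lb.
ΣF_x = 0: no horizontal applied forces, so L_x = 0.

L_x = 0, L_y = 3148 lb, R_y = 3303 lb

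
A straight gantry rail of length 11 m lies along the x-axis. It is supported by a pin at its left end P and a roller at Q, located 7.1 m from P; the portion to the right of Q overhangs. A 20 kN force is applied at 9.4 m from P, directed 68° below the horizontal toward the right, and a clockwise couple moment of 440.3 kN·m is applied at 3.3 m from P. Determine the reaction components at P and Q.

P_x = -7.492 kN, P_y = -68.02 kN, Q_y = 86.56 kN

Taking moments about P: Q_y·7.1 − 20·sin68°·9.4 − 440.3 = 0 → Q_y = 614.611/7.1 = 86.5649 ≈ 86.56 kN.
ΣF_y = 0: P_y + 86.5649 − 20·sin68° = 0 → P_y = -68.02 kN.
ΣF_x = 0: P_x + 20·cos68° = 0 → P_x = -7.492 kN.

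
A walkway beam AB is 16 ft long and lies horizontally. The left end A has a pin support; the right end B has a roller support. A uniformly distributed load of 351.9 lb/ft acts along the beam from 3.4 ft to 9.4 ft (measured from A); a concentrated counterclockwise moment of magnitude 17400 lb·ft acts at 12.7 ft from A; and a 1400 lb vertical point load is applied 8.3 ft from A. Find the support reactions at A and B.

A_x = 0, A_y = 3028 lb, B_y = 483.3 lb

Resultant of the distributed load: 351.9 × 6 = 2111.4 lb at 6.4 ft from A.
Taking moments about A: B_y·16 − (351.9·6)·6.4 + 17400 − 1400·8.3 = 0 → B_y = 7732.96/16 = 483.31 ≈ 483.3 lb.
ΣF_y = 0: A_y + 483.31 − 351.9·6 − 1400 = 0 → A_y = 3028 lb.
ΣF_x = 0: no horizontal applied forces, so A_x = 0.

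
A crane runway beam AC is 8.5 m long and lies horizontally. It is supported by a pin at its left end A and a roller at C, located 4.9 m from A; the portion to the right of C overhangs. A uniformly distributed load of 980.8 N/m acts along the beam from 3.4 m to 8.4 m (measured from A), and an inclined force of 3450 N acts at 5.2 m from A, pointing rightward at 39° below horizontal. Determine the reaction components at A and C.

Resultant of the distributed load: 980.8 × 5 = 4904 N at 5.9 m from A.
Moments about A: C_y·4.9 − (980.8·5)·5.9 − 3450·sin39°·5.2 = 0 → C_y = 40223.6/4.9 = 8208.9 ≈ 8209 N.
ΣF_y = 0: A_y + 8208.9 − 980.8·5 − 3450·sin39° = 0 → A_y = -1134 N.
ΣF_x = 0: A_x + 3450·cos39° = 0 → A_x = -2681 N.

A_x = -2681 N, A_y = -1134 N, C_y = 8209 N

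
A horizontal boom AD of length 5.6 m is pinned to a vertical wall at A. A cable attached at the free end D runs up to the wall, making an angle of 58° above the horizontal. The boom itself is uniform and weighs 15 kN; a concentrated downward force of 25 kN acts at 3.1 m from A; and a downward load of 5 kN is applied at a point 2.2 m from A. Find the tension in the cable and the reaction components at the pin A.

ΣM about A: T·sin58°·5.6 − 15·2.8 − 25·3.1 − 5·2.2 = 0 → T = 130.5/(5.6·0.848048) = 27.4791 ≈ 27.48 kN.
ΣF_x = 0: A_x − T·cos58° = 0 → A_x = 27.4791 × 0.529919 = 14.56 kN.
ΣF_y = 0: A_y + T·sin58° − 15 − 25 − 5 = 0 → A_y = 45 − 27.4791 × 0.848048 = 21.70 kN.

T = 27.48 kN, A_x = 14.56 kN, A_y = 21.70 kN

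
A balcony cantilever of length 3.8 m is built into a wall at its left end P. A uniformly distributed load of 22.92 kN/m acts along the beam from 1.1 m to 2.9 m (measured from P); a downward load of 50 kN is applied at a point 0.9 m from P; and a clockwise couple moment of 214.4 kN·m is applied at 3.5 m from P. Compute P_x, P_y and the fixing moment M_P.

Resultant of the distributed load: 22.92 × 1.8 = 41.256 kN at 2 m from P.
ΣF_x = 0: P_x = 0.
ΣF_y = 0: P_y − 22.92·1.8 − 50 = 0 → P_y = 91.26 kN.
ΣM about P: M_P − (22.92·1.8)·2 − 50·0.9 − 214.4 = 0 → M_P = 341.9 kN·m.

P_x = 0, P_y = 91.26 kN, M_P = 341.9 kN·m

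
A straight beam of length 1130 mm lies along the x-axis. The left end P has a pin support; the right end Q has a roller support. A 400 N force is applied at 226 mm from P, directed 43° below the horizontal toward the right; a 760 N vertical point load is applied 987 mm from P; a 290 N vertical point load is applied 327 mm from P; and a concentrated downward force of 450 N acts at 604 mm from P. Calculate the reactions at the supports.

Taking moments about P: Q_y·1130 − 400·sin43°·226 − 760·987 − 290·327 − 450·604 = 0 → Q_y = 1178400/1130 = 1042.83 ≈ 1043 N.
ΣF_y = 0: P_y + 1042.83 − 400·sin43° − 760 − 290 − 450 = 0 → P_y = 730.0 N.
ΣF_x = 0: P_x + 400·cos43° = 0 → P_x = -292.5 N.

P_x = -292.5 N, P_y = 730.0 N, Q_y = 1043 N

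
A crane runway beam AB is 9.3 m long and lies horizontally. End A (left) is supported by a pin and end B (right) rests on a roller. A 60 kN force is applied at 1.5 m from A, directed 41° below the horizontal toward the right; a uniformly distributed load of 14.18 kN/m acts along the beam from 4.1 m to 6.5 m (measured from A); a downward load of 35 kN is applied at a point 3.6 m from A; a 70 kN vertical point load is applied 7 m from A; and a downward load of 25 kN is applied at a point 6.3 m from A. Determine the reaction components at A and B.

A_x = -45.28 kN, A_y = 94.48 kN, B_y = 108.9 kN

Resultant of the distributed load: 14.18 × 2.4 = 34.032 kN at 5.3 m from A.
Taking moments about A: B_y·9.3 − 60·sin41°·1.5 − (14.18·2.4)·5.3 − 35·3.6 − 70·7 − 25·6.3 = 0 → B_y = 1012.91/9.3 = 108.915 ≈ 108.9 kN.
ΣF_y = 0: A_y + 108.915 − 60·sin41° − 14.18·2.4 − 35 − 70 − 25 = 0 → A_y = 94.48 kN.
ΣF_x = 0: A_x + 60·cos41° = 0 → A_x = -45.28 kN.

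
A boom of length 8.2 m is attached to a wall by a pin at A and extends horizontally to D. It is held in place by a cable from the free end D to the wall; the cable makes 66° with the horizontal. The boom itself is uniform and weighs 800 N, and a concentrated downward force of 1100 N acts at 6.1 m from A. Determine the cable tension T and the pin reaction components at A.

T = 1334 N, A_x = 542.4 N, A_y = 681.7 N

ΣM about A: T·sin66°·8.2 − 800·4.1 − 1100·6.1 = 0 → T = 9990/(8.2·0.913545) = 1333.59 ≈ 1334 N.
ΣF_x = 0: A_x − T·cos66° = 0 → A_x = 1333.59 × 0.406737 = 542.4 N.
ΣF_y = 0: A_y + T·sin66° − 800 − 1100 = 0 → A_y = 1900 − 1333.59 × 0.913545 = 681.7 N.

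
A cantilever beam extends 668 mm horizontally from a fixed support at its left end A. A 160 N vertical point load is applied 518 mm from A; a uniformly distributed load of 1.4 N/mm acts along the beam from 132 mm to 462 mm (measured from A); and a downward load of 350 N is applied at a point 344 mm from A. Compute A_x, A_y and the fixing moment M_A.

A_x = 0, A_y = 972.0 N, M_A = 340500 N·mm

Resultant of the distributed load: 1.4 × 330 = 462 N at 297 mm from A.
ΣF_x = 0: A_x = 0.
ΣF_y = 0: A_y − 160 − 1.4·330 − 350 = 0 → A_y = 972.0 N.
ΣM about A: M_A − 160·518 − (1.4·330)·297 − 350·344 = 0 → M_A = 340500 N·mm.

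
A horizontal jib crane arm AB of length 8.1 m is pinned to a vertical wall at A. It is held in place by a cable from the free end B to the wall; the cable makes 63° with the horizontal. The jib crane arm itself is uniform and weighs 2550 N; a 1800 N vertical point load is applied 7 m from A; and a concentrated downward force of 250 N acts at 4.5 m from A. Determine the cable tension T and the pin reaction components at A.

T = 3333 N, A_x = 1513 N, A_y = 1631 N

ΣM about A: T·sin63°·8.1 − 2550·4.05 − 1800·7 − 250·4.5 = 0 → T = 24052.5/(8.1·0.891007) = 3332.68 ≈ 3333 N.
ΣF_x = 0: A_x − T·cos63° = 0 → A_x = 3332.68 × 0.45399 = 1513 N.
ΣF_y = 0: A_y + T·sin63° − 2550 − 1800 − 250 = 0 → A_y = 4600 − 3332.68 × 0.891007 = 1631 N.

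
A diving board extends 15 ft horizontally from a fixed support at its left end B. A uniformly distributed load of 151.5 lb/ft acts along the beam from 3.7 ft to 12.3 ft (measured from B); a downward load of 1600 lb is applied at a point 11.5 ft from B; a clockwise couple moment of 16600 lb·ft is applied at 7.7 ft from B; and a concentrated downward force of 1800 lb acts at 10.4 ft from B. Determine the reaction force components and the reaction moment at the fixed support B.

B_x = 0, B_y = 4703 lb, M_B = 64140 lb·ft

Resultant of the distributed load: 151.5 × 8.6 = 1302.9 lb at 8 ft from B.
ΣF_x = 0: B_x = 0.
ΣF_y = 0: B_y − 151.5·8.6 − 1600 − 1800 = 0 → B_y = 4703 lb.
ΣM about B: M_B − (151.5·8.6)·8 − 1600·11.5 − 16600 − 1800·10.4 = 0 → M_B = 64140 lb·ft.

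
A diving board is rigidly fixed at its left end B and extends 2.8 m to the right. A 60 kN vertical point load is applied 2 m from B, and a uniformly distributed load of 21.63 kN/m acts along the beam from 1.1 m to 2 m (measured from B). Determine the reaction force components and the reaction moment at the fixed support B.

Resultant of the distributed load: 21.63 × 0.9 = 19.467 kN at 1.55 m from B.
ΣF_x = 0: B_x = 0.
ΣF_y = 0: B_y − 60 − 21.63·0.9 = 0 → B_y = 79.47 kN.
ΣM about B: M_B − 60·2 − (21.63·0.9)·1.55 = 0 → M_B = 150.2 kN·m.

B_x = 0, B_y = 79.47 kN, M_B = 150.2 kN·m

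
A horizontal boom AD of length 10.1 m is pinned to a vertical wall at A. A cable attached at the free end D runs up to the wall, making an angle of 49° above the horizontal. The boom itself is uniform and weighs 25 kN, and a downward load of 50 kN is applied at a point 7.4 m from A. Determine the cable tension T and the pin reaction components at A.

ΣM about A: T·sin49°·10.1 − 25·5.05 − 50·7.4 = 0 → T = 496.25/(10.1·0.75471) = 65.1027 ≈ 65.10 kN.
ΣF_x = 0: A_x − T·cos49° = 0 → A_x = 65.1027 × 0.656059 = 42.71 kN.
ΣF_y = 0: A_y + T·sin49° − 25 − 50 = 0 → A_y = 75 − 65.1027 × 0.75471 = 25.87 kN.

T = 65.10 kN, A_x = 42.71 kN, A_y = 25.87 kN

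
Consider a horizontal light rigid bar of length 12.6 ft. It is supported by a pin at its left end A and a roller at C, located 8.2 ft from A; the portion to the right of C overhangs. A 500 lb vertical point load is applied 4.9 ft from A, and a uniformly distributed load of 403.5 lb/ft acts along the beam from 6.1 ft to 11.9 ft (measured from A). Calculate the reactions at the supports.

Resultant of the distributed load: 403.5 × 5.8 = 2340.3 lb at 9 ft from A.
ΣM about A: C_y·8.2 − 500·4.9 − (403.5·5.8)·9 = 0 → C_y = 23512.7/8.2 = 2867.4 ≈ 2867 lb.
ΣF_y = 0: A_y + 2867.4 − 500 − 403.5·5.8 = 0 → A_y = -27.10 lb.
ΣF_x = 0: no horizontal applied forces, so A_x = 0.

A_x = 0, A_y = -27.10 lb, C_y = 2867 lb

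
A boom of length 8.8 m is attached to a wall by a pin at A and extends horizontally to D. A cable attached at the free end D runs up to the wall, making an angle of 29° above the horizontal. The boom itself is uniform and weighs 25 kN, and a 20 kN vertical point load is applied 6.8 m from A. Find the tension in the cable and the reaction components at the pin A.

T = 57.66 kN, A_x = 50.43 kN, A_y = 17.05 kN

ΣM about A: T·sin29°·8.8 − 25·4.4 − 20·6.8 = 0 → T = 246/(8.8·0.48481) = 57.6608 ≈ 57.66 kN.
ΣF_x = 0: A_x − T·cos29° = 0 → A_x = 57.6608 × 0.87462 = 50.43 kN.
ΣF_y = 0: A_y + T·sin29° − 25 − 20 = 0 → A_y = 45 − 57.6608 × 0.48481 = 17.05 kN.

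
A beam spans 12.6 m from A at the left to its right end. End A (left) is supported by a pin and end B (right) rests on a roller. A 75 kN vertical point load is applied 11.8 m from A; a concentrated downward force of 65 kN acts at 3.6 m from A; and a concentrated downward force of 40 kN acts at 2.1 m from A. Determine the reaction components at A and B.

A_x = 0, A_y = 84.52 kN, B_y = 95.48 kN

Taking moments about A: B_y·12.6 − 75·11.8 − 65·3.6 − 40·2.1 = 0 → B_y = 1203/12.6 = 95.4762 ≈ 95.48 kN.
ΣF_y = 0: A_y + 95.4762 − 75 − 65 − 40 = 0 → A_y = 84.52 kN.
ΣF_x = 0: no horizontal applied forces, so A_x = 0.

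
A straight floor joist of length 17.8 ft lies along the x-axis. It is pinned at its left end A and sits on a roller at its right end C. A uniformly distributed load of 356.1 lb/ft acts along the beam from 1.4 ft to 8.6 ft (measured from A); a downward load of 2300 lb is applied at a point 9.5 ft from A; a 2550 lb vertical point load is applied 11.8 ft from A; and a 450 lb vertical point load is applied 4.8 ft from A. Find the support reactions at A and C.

A_x = 0, A_y = 4104 lb, C_y = 3760 lb

Resultant of the distributed load: 356.1 × 7.2 = 2563.92 lb at 5 ft from A.
Moments about A: C_y·17.8 − (356.1·7.2)·5 − 2300·9.5 − 2550·11.8 − 450·4.8 = 0 → C_y = 66919.6/17.8 = 3759.53 ≈ 3760 lb.
ΣF_y = 0: A_y + 3759.53 − 356.1·7.2 − 2300 − 2550 − 450 = 0 → A_y = 4104 lb.
ΣF_x = 0: no horizontal applied forces, so A_x = 0.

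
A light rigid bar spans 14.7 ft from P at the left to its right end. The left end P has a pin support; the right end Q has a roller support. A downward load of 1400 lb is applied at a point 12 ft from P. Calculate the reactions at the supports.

P_x = 0, P_y = 257.1 lb, Q_y = 1143 lb

Moments about P: Q_y·14.7 − 1400·12 = 0 → Q_y = 16800/14.7 = 1142.86 ≈ 1143 lb.
ΣF_y = 0: P_y + 1142.86 − 1400 = 0 → P_y = 257.1 lb.
ΣF_x = 0: no horizontal applied forces, so P_x = 0.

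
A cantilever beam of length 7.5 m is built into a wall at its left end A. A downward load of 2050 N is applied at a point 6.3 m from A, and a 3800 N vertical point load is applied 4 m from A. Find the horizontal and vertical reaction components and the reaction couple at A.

ΣF_x = 0: A_x = 0.
ΣF_y = 0: A_y − 2050 − 3800 = 0 → A_y = 5850 N.
ΣM about A: M_A − 2050·6.3 − 3800·4 = 0 → M_A = 28120 N·m.

A_x = 0, A_y = 5850 N, M_A = 28120 N·m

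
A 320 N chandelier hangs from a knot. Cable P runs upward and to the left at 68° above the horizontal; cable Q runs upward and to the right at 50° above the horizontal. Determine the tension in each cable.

ΣF_x = 0: −T_P·cos68° + T_Q·cos50° = 0 → T_Q = 0.582784·T_P.
ΣF_y = 0: T_P·sin68° + T_Q·sin50° = 320.
Substitute: T_P·(0.927184 + 0.582784·0.766044) = 320 → T_P = 232.961 ≈ 233.0 N.
Then T_Q = 0.582784 × 232.961 = 135.8 N.

T_P = 233.0 N, T_Q = 135.8 N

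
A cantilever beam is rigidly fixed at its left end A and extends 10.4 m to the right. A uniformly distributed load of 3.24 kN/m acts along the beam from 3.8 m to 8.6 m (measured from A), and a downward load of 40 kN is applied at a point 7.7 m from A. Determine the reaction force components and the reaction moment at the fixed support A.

Resultant of the distributed load: 3.24 × 4.8 = 15.552 kN at 6.2 m from A.
ΣF_x = 0: A_x = 0.
ΣF_y = 0: A_y − 3.24·4.8 − 40 = 0 → A_y = 55.55 kN.
ΣM about A: M_A − (3.24·4.8)·6.2 − 40·7.7 = 0 → M_A = 404.4 kN·m.

A_x = 0, A_y = 55.55 kN, M_A = 404.4 kN·m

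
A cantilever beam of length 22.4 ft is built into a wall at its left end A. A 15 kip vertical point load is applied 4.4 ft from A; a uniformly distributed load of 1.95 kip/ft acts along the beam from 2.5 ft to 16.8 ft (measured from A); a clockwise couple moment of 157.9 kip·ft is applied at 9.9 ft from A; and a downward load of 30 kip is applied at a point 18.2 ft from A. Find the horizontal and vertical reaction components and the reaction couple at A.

Resultant of the distributed load: 1.95 × 14.3 = 27.885 kip at 9.65 ft from A.
ΣF_x = 0: A_x = 0.
ΣF_y = 0: A_y − 15 − 1.95·14.3 − 30 = 0 → A_y = 72.89 kip.
ΣM about A: M_A − 15·4.4 − (1.95·14.3)·9.65 − 157.9 − 30·18.2 = 0 → M_A = 1039 kip·ft.

A_x = 0, A_y = 72.89 kip, M_A = 1039 kip·ft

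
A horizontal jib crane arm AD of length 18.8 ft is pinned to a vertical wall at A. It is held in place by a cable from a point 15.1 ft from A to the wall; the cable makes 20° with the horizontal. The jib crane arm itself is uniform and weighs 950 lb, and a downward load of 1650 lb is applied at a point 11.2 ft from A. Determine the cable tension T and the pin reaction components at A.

T = 5307 lb, A_x = 4987 lb, A_y = 784.8 lb

ΣM about A: T·sin20°·15.1 − 950·9.4 − 1650·11.2 = 0 → T = 27410/(15.1·0.34202) = 5307.38 ≈ 5307 lb.
ΣF_x = 0: A_x − T·cos20° = 0 → A_x = 5307.38 × 0.939693 = 4987 lb.
ΣF_y = 0: A_y + T·sin20° − 950 − 1650 = 0 → A_y = 2600 − 5307.38 × 0.34202 = 784.8 lb.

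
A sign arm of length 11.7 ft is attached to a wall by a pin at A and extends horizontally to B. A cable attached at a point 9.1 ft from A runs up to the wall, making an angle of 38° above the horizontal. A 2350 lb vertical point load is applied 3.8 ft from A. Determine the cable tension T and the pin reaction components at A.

T = 1594 lb, A_x = 1256 lb, A_y = 1369 lb

ΣM about A: T·sin38°·9.1 − 2350·3.8 = 0 → T = 8930/(9.1·0.615661) = 1593.93 ≈ 1594 lb.
ΣF_x = 0: A_x − T·cos38° = 0 → A_x = 1593.93 × 0.788011 = 1256 lb.
ΣF_y = 0: A_y + T·sin38° − 2350 = 0 → A_y = 2350 − 1593.93 × 0.615661 = 1369 lb.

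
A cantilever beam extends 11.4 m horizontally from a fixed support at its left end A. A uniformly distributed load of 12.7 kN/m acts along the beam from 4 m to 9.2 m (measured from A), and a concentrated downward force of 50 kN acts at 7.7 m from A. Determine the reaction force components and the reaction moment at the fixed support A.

A_x = 0, A_y = 116.0 kN, M_A = 820.9 kN·m

Resultant of the distributed load: 12.7 × 5.2 = 66.04 kN at 6.6 m from A.
ΣF_x = 0: A_x = 0.
ΣF_y = 0: A_y − 12.7·5.2 − 50 = 0 → A_y = 116.0 kN.
ΣM about A: M_A − (12.7·5.2)·6.6 − 50·7.7 = 0 → M_A = 820.9 kN·m.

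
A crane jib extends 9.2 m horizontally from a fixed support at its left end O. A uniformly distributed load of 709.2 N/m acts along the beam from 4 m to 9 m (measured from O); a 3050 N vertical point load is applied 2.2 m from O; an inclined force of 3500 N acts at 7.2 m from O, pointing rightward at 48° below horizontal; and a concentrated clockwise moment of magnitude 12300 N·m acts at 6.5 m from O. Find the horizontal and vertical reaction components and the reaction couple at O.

O_x = -2342 N, O_y = 9197 N, M_O = 60790 N·m

Resultant of the distributed load: 709.2 × 5 = 3546 N at 6.5 m from O.
ΣF_x = 0: O_x + 3500·cos48° = 0 → O_x = -2342 N.
ΣF_y = 0: O_y − 709.2·5 − 3050 − 3500·sin48° = 0 → O_y = 9197 N.
ΣM about O: M_O − (709.2·5)·6.5 − 3050·2.2 − 3500·sin48°·7.2 − 12300 = 0 → M_O = 60790 N·m.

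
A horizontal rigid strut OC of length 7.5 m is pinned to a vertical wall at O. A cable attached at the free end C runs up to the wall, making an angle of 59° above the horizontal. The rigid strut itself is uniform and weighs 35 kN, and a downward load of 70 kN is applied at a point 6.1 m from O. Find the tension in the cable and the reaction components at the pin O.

ΣM about O: T·sin59°·7.5 − 35·3.75 − 70·6.1 = 0 → T = 558.25/(7.5·0.857167) = 86.8364 ≈ 86.84 kN.
ΣF_x = 0: O_x − T·cos59° = 0 → O_x = 86.8364 × 0.515038 = 44.72 kN.
ΣF_y = 0: O_y + T·sin59° − 35 − 70 = 0 → O_y = 105 − 86.8364 × 0.857167 = 30.57 kN.

T = 86.84 kN, O_x = 44.72 kN, O_y = 30.57 kN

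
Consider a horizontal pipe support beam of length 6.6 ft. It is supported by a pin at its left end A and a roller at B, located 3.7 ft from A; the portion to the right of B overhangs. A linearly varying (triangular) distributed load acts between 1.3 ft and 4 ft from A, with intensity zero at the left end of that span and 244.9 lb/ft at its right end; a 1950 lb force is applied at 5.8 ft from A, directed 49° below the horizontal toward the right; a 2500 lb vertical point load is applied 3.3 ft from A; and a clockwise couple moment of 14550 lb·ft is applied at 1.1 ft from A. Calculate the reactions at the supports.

A_x = -1279 lb, A_y = -4444 lb, B_y = 8746 lb

Resultant of the triangular load: ½ × 244.9 × 2.7 = 330.615 lb, acting at 3.1 ft from A (one-third of the span from the peak).
ΣM about A: B_y·3.7 − (½·244.9·2.7)·3.1 − 1950·sin49°·5.8 − 2500·3.3 − 14550 = 0 → B_y = 32360.7/3.7 = 8746.14 ≈ 8746 lb.
ΣF_y = 0: A_y + 8746.14 − ½·244.9·2.7 − 1950·sin49° − 2500 = 0 → A_y = -4444 lb.
ΣF_x = 0: A_x + 1950·cos49° = 0 → A_x = -1279 lb.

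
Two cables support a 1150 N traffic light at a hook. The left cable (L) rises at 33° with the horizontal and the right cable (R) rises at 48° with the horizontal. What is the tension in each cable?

ΣF_x = 0: −T_L·cos33° + T_R·cos48° = 0 → T_R = 1.25337·T_L.
ΣF_y = 0: T_L·sin33° + T_R·sin48° = 1150.
Substitute: T_L·(0.544639 + 1.25337·0.743145) = 1150 → T_L = 779.093 ≈ 779.1 N.
Then T_R = 1.25337 × 779.093 = 976.5 N.

T_L = 779.1 N, T_R = 976.5 N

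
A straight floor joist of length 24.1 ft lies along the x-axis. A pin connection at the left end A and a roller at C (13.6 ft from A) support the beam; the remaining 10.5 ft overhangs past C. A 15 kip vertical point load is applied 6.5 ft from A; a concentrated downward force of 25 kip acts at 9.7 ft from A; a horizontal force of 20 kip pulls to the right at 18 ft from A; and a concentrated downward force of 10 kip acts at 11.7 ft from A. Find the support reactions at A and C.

ΣM about A: C_y·13.6 − 15·6.5 − 25·9.7 − 10·11.7 = 0 → C_y = 457/13.6 = 33.6029 ≈ 33.60 kip.
ΣF_y = 0: A_y + 33.6029 − 15 − 25 − 10 = 0 → A_y = 16.40 kip.
ΣF_x = 0: A_x + 20 = 0 → A_x = -20.00 kip.

A_x = -20.00 kip, A_y = 16.40 kip, C_y = 33.60 kip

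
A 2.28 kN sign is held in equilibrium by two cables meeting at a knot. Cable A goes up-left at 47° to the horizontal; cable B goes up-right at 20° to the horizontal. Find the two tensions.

ΣF_x = 0: −T_A·cos47° + T_B·cos20° = 0 → T_B = 0.725767·T_A.
ΣF_y = 0: T_A·sin47° + T_B·sin20° = 2.28.
Substitute: T_A·(0.731354 + 0.725767·0.34202) = 2.28 → T_A = 2.32753 ≈ 2.328 kN.
Then T_B = 0.725767 × 2.32753 = 1.689 kN.

T_A = 2.328 kN, T_B = 1.689 kN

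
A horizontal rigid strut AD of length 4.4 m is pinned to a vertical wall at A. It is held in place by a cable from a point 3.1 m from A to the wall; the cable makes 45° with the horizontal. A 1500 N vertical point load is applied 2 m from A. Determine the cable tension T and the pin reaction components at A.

T = 1369 N, A_x = 967.7 N, A_y = 532.3 N

ΣM about A: T·sin45°·3.1 − 1500·2 = 0 → T = 3000/(3.1·0.707107) = 1368.59 ≈ 1369 N.
ΣF_x = 0: A_x − T·cos45° = 0 → A_x = 1368.59 × 0.707107 = 967.7 N.
ΣF_y = 0: A_y + T·sin45° − 1500 = 0 → A_y = 1500 − 1368.59 × 0.707107 = 532.3 N.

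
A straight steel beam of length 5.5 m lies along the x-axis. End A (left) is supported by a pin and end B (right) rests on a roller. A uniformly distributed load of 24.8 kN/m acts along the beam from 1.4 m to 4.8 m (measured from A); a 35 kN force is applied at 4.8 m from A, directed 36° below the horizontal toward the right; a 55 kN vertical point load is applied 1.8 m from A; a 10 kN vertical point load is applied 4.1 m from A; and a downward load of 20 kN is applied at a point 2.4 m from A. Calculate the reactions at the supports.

Resultant of the distributed load: 24.8 × 3.4 = 84.32 kN at 3.1 m from A.
ΣM about A: B_y·5.5 − (24.8·3.4)·3.1 − 35·sin36°·4.8 − 55·1.8 − 10·4.1 − 20·2.4 = 0 → B_y = 548.14/5.5 = 99.6618 ≈ 99.66 kN.
ΣF_y = 0: A_y + 99.6618 − 24.8·3.4 − 35·sin36° − 55 − 10 − 20 = 0 → A_y = 90.23 kN.
ΣF_x = 0: A_x + 35·cos36° = 0 → A_x = -28.32 kN.

A_x = -28.32 kN, A_y = 90.23 kN, B_y = 99.66 kN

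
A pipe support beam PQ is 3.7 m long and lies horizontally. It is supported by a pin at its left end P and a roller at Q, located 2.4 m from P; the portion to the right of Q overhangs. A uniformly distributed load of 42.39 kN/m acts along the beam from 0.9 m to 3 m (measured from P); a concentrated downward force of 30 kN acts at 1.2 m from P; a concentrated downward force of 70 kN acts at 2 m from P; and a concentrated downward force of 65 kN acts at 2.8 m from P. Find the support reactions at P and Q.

Resultant of the distributed load: 42.39 × 2.1 = 89.019 kN at 1.95 m from P.
Taking moments about P: Q_y·2.4 − (42.39·2.1)·1.95 − 30·1.2 − 70·2 − 65·2.8 = 0 → Q_y = 531.58705/2.4 = 221.495 ≈ 221.5 kN.
ΣF_y = 0: P_y + 221.495 − 42.39·2.1 − 30 − 70 − 65 = 0 → P_y = 32.52 kN.
ΣF_x = 0: no horizontal applied forces, so P_x = 0.

P_x = 0, P_y = 32.52 kN, Q_y = 221.5 kN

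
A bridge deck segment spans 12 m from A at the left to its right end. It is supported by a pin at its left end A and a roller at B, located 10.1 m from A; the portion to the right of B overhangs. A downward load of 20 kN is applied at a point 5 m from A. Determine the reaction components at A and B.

A_x = 0, A_y = 10.10 kN, B_y = 9.901 kN

Moments about A: B_y·10.1 − 20·5 = 0 → B_y = 100/10.1 = 9.90099 ≈ 9.901 kN.
ΣF_y = 0: A_y + 9.90099 − 20 = 0 → A_y = 10.10 kN.
ΣF_x = 0: no horizontal applied forces, so A_x = 0.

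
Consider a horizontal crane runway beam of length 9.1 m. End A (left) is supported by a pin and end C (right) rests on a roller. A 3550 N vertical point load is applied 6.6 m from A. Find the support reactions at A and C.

A_x = 0, A_y = 975.3 N, C_y = 2575 N

Moments about A: C_y·9.1 − 3550·6.6 = 0 → C_y = 23430/9.1 = 2574.73 ≈ 2575 N.
ΣF_y = 0: A_y + 2574.73 − 3550 = 0 → A_y = 975.3 N.
ΣF_x = 0: no horizontal applied forces, so A_x = 0.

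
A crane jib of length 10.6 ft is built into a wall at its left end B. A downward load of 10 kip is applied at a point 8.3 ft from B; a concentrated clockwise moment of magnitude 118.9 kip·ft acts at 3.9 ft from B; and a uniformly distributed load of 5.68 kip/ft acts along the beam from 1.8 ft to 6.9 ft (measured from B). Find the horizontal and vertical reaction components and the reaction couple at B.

Resultant of the distributed load: 5.68 × 5.1 = 28.968 kip at 4.35 ft from B.
ΣF_x = 0: B_x = 0.
ΣF_y = 0: B_y − 10 − 5.68·5.1 = 0 → B_y = 38.97 kip.
ΣM about B: M_B − 10·8.3 − 118.9 − (5.68·5.1)·4.35 = 0 → M_B = 327.9 kip·ft.

B_x = 0, B_y = 38.97 kip, M_B = 327.9 kip·ft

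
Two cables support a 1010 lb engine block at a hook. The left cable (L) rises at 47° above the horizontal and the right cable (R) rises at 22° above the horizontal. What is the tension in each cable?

T_L = 1003 lb, T_R = 737.8 lb

ΣF_x = 0: −T_L·cos47° + T_R·cos22° = 0 → T_R = 0.735559·T_L.
ΣF_y = 0: T_L·sin47° + T_R·sin22° = 1010.
Substitute: T_L·(0.731354 + 0.735559·0.374607) = 1010 → T_L = 1003.08 ≈ 1003 lb.
Then T_R = 0.735559 × 1003.08 = 737.8 lb.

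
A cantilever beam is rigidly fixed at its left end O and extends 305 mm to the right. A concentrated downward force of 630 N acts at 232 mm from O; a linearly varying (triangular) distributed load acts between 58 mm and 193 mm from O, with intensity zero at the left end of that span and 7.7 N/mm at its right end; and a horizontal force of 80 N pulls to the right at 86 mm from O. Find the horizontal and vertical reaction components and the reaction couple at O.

Resultant of the triangular load: ½ × 7.7 × 135 = 519.75 N, acting at 148 mm from O (one-third of the span from the peak).
ΣF_x = 0: O_x + 80 = 0 → O_x = -80.00 N.
ΣF_y = 0: O_y − 630 − ½·7.7·135 = 0 → O_y = 1150 N.
ΣM about O: M_O − 630·232 − (½·7.7·135)·148 = 0 → M_O = 223100 N·mm.

O_x = -80.00 N, O_y = 1150 N, M_O = 223100 N·mm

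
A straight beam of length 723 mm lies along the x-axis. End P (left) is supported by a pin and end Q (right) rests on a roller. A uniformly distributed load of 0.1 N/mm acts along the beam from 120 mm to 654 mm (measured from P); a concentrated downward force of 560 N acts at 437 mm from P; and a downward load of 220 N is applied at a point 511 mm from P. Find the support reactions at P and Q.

Resultant of the distributed load: 0.1 × 534 = 53.4 N at 387 mm from P.
Moments about P: Q_y·723 − (0.1·534)·387 − 560·437 − 220·511 = 0 → Q_y = 377805.8/723 = 522.553 ≈ 522.6 N.
ΣF_y = 0: P_y + 522.553 − 0.1·534 − 560 − 220 = 0 → P_y = 310.8 N.
ΣF_x = 0: no horizontal applied forces, so P_x = 0.

P_x = 0, P_y = 310.8 N, Q_y = 522.6 N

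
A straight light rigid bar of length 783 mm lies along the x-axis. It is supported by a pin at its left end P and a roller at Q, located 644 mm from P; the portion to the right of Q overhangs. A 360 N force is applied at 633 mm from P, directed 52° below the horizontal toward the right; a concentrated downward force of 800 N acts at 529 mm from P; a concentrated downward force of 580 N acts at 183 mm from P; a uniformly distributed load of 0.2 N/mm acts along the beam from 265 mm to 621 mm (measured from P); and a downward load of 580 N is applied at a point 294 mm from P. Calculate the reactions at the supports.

Resultant of the distributed load: 0.2 × 356 = 71.2 N at 443 mm from P.
ΣM about P: Q_y·644 − 360·sin52°·633 − 800·529 − 580·183 − (0.2·356)·443 − 580·294 = 0 → Q_y = 910973/644 = 1414.55 ≈ 1415 N.
ΣF_y = 0: P_y + 1414.55 − 360·sin52° − 800 − 580 − 0.2·356 − 580 = 0 → P_y = 900.3 N.
ΣF_x = 0: P_x + 360·cos52° = 0 → P_x = -221.6 N.

P_x = -221.6 N, P_y = 900.3 N, Q_y = 1415 N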